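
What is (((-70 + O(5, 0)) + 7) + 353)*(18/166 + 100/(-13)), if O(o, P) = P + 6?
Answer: -2422168/1079 ≈ -2244.8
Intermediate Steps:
O(o, P) = 6 + P
(((-70 + O(5, 0)) + 7) + 353)*(18/166 + 100/(-13)) = (((-70 + (6 + 0)) + 7) + 353)*(18/166 + 100/(-13)) = (((-70 + 6) + 7) + 353)*(18*(1/166) + 100*(-1/13)) = ((-64 + 7) + 353)*(9/83 - 100/13) = (-57 + 353)*(-8183/1079) = 296*(-8183/1079) = -2422168/1079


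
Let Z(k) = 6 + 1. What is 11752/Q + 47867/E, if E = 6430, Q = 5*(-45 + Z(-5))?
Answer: -6647063/122170 ≈ -54.408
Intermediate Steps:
Z(k) = 7
Q = -190 (Q = 5*(-45 + 7) = 5*(-38) = -190)
11752/Q + 47867/E = 11752/(-190) + 47867/6430 = 11752*(-1/190) + 47867*(1/6430) = -5876/95 + 47867/6430 = -6647063/122170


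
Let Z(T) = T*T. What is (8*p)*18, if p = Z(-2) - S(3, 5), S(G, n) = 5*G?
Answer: -1584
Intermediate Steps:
Z(T) = T²
p = -11 (p = (-2)² - 5*3 = 4 - 1*15 = 4 - 15 = -11)
(8*p)*18 = (8*(-11))*18 = -88*18 = -1584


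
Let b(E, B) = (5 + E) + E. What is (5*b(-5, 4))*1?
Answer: -25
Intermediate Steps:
b(E, B) = 5 + 2*E
(5*b(-5, 4))*1 = (5*(5 + 2*(-5)))*1 = (5*(5 - 10))*1 = (5*(-5))*1 = -25*1 = -25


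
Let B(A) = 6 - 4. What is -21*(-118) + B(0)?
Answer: 2480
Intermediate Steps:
B(A) = 2
-21*(-118) + B(0) = -21*(-118) + 2 = 2478 + 2 = 2480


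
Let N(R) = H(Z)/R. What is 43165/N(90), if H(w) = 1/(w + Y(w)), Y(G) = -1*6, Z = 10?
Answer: 15539400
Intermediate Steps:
Y(G) = -6
H(w) = 1/(-6 + w) (H(w) = 1/(w - 6) = 1/(-6 + w))
N(R) = 1/(4*R) (N(R) = 1/((-6 + 10)*R) = 1/(4*R))
43165/N(90) = 43165/(((¼)/90)) = 43165/(((¼)*(1/90))) = 43165/(1/360) = 43165*360 = 15539400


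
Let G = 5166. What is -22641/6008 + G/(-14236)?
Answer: -88338651/21382472 ≈ -4.1314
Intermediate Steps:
-22641/6008 + G/(-14236) = -22641/6008 + 5166/(-14236) = -22641*1/6008 + 5166*(-1/14236) = -22641/6008 - 2583/7118 = -88338651/21382472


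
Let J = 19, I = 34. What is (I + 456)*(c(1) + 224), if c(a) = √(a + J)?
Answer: 109760 + 980*√5 ≈ 1.1195e+5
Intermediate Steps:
c(a) = √(19 + a) (c(a) = √(a + 19) = √(19 + a))
(I + 456)*(c(1) + 224) = (34 + 456)*(√(19 + 1) + 224) = 490*(√20 + 224) = 490*(2*√5 + 224) = 490*(224 + 2*√5) = 109760 + 980*√5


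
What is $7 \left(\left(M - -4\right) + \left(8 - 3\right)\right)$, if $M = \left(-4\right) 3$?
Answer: $-21$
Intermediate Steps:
$M = -12$
$7 \left(\left(M - -4\right) + \left(8 - 3\right)\right) = 7 \left(\left(-12 - -4\right) + \left(8 - 3\right)\right) = 7 \left(\left(-12 + 4\right) + 5\right) = 7 \left(-8 + 5\right) = 7 \left(-3\right) = -21$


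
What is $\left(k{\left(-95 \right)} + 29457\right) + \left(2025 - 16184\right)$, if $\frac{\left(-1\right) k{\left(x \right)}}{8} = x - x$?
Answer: $15298$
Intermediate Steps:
$k{\left(x \right)} = 0$ ($k{\left(x \right)} = - 8 \left(x - x\right) = \left(-8\right) 0 = 0$)
$\left(k{\left(-95 \right)} + 29457\right) + \left(2025 - 16184\right) = \left(0 + 29457\right) + \left(2025 - 16184\right) = 29457 - 14159 = 15298$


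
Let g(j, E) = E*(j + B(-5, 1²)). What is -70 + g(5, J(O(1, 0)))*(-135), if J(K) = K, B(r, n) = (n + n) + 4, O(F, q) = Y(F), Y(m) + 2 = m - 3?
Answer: 5870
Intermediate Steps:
Y(m) = -5 + m (Y(m) = -2 + (m - 3) = -2 + (-3 + m) = -5 + m)
O(F, q) = -5 + F
B(r, n) = 4 + 2*n (B(r, n) = 2*n + 4 = 4 + 2*n)
g(j, E) = E*(6 + j) (g(j, E) = E*(j + (4 + 2*1²)) = E*(j + (4 + 2*1)) = E*(j + (4 + 2)) = E*(j + 6) = E*(6 + j))
-70 + g(5, J(O(1, 0)))*(-135) = -70 + ((-5 + 1)*(6 + 5))*(-135) = -70 - 4*11*(-135) = -70 - 44*(-135) = -70 + 5940 = 5870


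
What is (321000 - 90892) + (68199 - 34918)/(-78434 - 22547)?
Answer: 23236502667/100981 ≈ 2.3011e+5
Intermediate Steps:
(321000 - 90892) + (68199 - 34918)/(-78434 - 22547) = 230108 + 33281/(-100981) = 230108 + 33281*(-1/100981) = 230108 - 33281/100981 = 23236502667/100981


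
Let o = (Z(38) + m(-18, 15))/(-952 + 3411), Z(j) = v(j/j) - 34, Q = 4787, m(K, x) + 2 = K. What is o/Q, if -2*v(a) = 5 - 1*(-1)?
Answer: -57/11771233 ≈ -4.8423e-6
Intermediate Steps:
v(a) = -3 (v(a) = -(5 - 1*(-1))/2 = -(5 + 1)/2 = -½*6 = -3)
m(K, x) = -2 + K
Z(j) = -37 (Z(j) = -3 - 34 = -37)
o = -57/2459 (o = (-37 + (-2 - 18))/(-952 + 3411) = (-37 - 20)/2459 = -57*1/2459 = -57/2459 ≈ -0.023180)
o/Q = -57/2459/4787 = -57/2459*1/4787 = -57/11771233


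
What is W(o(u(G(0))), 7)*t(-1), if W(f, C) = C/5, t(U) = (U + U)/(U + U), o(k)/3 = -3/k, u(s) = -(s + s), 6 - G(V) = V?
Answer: 7/5 ≈ 1.4000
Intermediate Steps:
G(V) = 6 - V
u(s) = -2*s
o(k) = -9/k (o(k) = 3*(-3/k) = -9/k)
t(U) = 1 (t(U) = (2*U)/((2*U)) = (2*U)*(1/(2*U)) = 1)
W(f, C) = C/5 (W(f, C) = C*(1/5) = C/5)
W(o(u(G(0))), 7)*t(-1) = ((1/5)*7)*1 = (7/5)*1 = 7/5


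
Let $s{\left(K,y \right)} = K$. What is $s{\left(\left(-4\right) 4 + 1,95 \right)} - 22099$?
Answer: $-22114$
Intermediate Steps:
$s{\left(\left(-4\right) 4 + 1,95 \right)} - 22099 = \left(\left(-4\right) 4 + 1\right) - 22099 = \left(-16 + 1\right) - 22099 = -15 - 22099 = -22114$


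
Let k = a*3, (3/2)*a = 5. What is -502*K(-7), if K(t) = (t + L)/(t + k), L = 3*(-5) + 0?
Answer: 11044/3 ≈ 3681.3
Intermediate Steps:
a = 10/3 (a = (⅔)*5 = 10/3 ≈ 3.3333)
L = -15 (L = -15 + 0 = -15)
k = 10 (k = (10/3)*3 = 10)
K(t) = (-15 + t)/(10 + t) (K(t) = (t - 15)/(t + 10) = (-15 + t)/(10 + t))
-502*K(-7) = -502*(-15 - 7)/(10 - 7) = -502*(-22)/3 = -502*(-22/3) = 11044/3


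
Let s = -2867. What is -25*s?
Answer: 71675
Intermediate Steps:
-25*s = -25*(-2867) = 71675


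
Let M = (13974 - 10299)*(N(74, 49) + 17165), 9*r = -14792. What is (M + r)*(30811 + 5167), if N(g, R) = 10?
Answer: 20437242924674/9 ≈ 2.2708e+12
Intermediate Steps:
r = -14792/9 (r = (1/9)*(-14792) = -14792/9 ≈ -1643.6)
M = 63118125 (M = (13974 - 10299)*(10 + 17165) = 3675*17175 = 63118125)
(M + r)*(30811 + 5167) = (63118125 - 14792/9)*(30811 + 5167) = (568048333/9)*35978 = 20437242924674/9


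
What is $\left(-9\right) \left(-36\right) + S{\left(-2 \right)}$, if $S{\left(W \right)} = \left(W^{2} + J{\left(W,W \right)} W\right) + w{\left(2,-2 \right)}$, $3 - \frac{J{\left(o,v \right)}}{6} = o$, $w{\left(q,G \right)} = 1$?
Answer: $269$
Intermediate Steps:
$J{\left(o,v \right)} = 18 - 6 o$
$S{\left(W \right)} = 1 + W^{2} + W \left(18 - 6 W\right)$ ($S{\left(W \right)} = \left(W^{2} + \left(18 - 6 W\right) W\right) + 1 = \left(W^{2} + W \left(18 - 6 W\right)\right) + 1 = 1 + W^{2} + W \left(18 - 6 W\right)$)
$\left(-9\right) \left(-36\right) + S{\left(-2 \right)} = \left(-9\right) \left(-36\right) + \left(1 - 5 \left(-2\right)^{2} + 18 \left(-2\right)\right) = 324 - 55 = 269$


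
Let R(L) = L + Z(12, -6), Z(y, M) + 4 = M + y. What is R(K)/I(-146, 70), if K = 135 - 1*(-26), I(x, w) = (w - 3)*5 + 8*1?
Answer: 163/343 ≈ 0.47522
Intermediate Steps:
I(x, w) = -7 + 5*w (I(x, w) = (-3 + w)*5 + 8 = (-15 + 5*w) + 8 = -7 + 5*w)
K = 161 (K = 135 + 26 = 161)
Z(y, M) = -4 + M + y (Z(y, M) = -4 + (M + y) = -4 + M + y)
R(L) = 2 + L (R(L) = L + (-4 - 6 + 12) = L + 2 = 2 + L)
R(K)/I(-146, 70) = (2 + 161)/(-7 + 5*70) = 163/(-7 + 350) = 163/343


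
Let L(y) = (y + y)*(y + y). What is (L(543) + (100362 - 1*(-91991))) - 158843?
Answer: 1212906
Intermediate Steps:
L(y) = 4*y² (L(y) = (2*y)*(2*y) = 4*y²)
(L(543) + (100362 - 1*(-91991))) - 158843 = (4*543² + (100362 - 1*(-91991))) - 158843 = (4*294849 + (100362 + 91991)) - 158843 = (1179396 + 192353) - 158843 = 1371749 - 158843 = 1212906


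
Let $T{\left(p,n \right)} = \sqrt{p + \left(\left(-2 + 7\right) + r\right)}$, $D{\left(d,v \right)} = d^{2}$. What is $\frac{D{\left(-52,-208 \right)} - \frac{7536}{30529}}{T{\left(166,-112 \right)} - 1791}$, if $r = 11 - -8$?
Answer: $- \frac{21119185440}{13988784677} - \frac{11791840 \sqrt{190}}{13988784677} \approx -1.5213$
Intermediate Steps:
$r = 19$ ($r = 11 + 8 = 19$)
$T{\left(p,n \right)} = \sqrt{24 + p}$ ($T{\left(p,n \right)} = \sqrt{p + \left(\left(-2 + 7\right) + 19\right)} = \sqrt{p + \left(5 + 19\right)} = \sqrt{p + 24} = \sqrt{24 + p}$)
$\frac{D{\left(-52,-208 \right)} - \frac{7536}{30529}}{T{\left(166,-112 \right)} - 1791} = \frac{\left(-52\right)^{2} - \frac{7536}{30529}}{\sqrt{24 + 166} - 1791} = \frac{2704 - \frac{7536}{30529}}{\sqrt{190} - 1791} = \frac{2704 - \frac{7536}{30529}}{-1791 + \sqrt{190}} = \frac{82542880}{30529 \left(-1791 + \sqrt{190}\right)}$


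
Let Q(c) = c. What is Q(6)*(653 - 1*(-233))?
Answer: 5316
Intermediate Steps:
Q(6)*(653 - 1*(-233)) = 6*(653 - 1*(-233)) = 6*(653 + 233) = 6*886 = 5316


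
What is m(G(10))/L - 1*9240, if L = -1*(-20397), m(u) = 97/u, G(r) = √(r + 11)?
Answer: -9240 + 97*√21/428337 ≈ -9240.0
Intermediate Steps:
G(r) = √(11 + r)
L = 20397
m(G(10))/L - 1*9240 = (97/(√(11 + 10)))/20397 - 1*9240 = (97/(√21))*(1/20397) - 9240 = (97*(√21/21))*(1/20397) - 9240 = (97*√21/21)*(1/20397) - 9240 = 97*√21/428337 - 9240 = -9240 + 97*√21/428337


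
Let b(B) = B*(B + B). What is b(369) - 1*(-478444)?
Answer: 750766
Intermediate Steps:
b(B) = 2*B**2 (b(B) = B*(2*B) = 2*B**2)
b(369) - 1*(-478444) = 2*369**2 - 1*(-478444) = 2*136161 + 478444 = 272322 + 478444 = 750766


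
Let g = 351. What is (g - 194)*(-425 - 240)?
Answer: -104405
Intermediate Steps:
(g - 194)*(-425 - 240) = (351 - 194)*(-425 - 240) = 157*(-665) = -104405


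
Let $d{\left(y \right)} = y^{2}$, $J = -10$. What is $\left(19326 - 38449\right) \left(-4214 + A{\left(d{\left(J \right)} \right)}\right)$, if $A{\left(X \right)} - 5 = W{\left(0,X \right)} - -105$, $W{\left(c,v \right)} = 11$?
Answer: $78270439$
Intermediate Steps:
$A{\left(X \right)} = 121$ ($A{\left(X \right)} = 5 + \left(11 - -105\right) = 5 + \left(11 + 105\right) = 5 + 116 = 121$)
$\left(19326 - 38449\right) \left(-4214 + A{\left(d{\left(J \right)} \right)}\right) = \left(19326 - 38449\right) \left(-4214 + 121\right) = \left(-19123\right) \left(-4093\right) = 78270439$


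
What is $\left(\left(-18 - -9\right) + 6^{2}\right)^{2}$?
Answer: $729$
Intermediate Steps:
$\left(\left(-18 - -9\right) + 6^{2}\right)^{2} = \left(\left(-18 + 9\right) + 36\right)^{2} = \left(-9 + 36\right)^{2} = 27^{2} = 729$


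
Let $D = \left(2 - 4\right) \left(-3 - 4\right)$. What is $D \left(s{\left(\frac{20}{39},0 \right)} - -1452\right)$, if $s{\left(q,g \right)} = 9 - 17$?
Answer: $20216$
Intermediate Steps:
$s{\left(q,g \right)} = -8$
$D = 14$ ($D = \left(2 - 4\right) \left(-7\right) = \left(-2\right) \left(-7\right) = 14$)
$D \left(s{\left(\frac{20}{39},0 \right)} - -1452\right) = 14 \left(-8 - -1452\right) = 14 \left(-8 + 1452\right) = 14 \cdot 1444 = 20216$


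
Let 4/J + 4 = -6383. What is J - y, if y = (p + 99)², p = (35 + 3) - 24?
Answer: -81555607/6387 ≈ -12769.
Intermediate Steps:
p = 14 (p = 38 - 24 = 14)
y = 12769 (y = (14 + 99)² = 113² = 12769)
J = -4/6387 (J = 4/(-4 - 6383) = 4/(-6387) = 4*(-1/6387) = -4/6387 ≈ -0.00062627)
J - y = -4/6387 - 1*12769 = -4/6387 - 12769 = -81555607/6387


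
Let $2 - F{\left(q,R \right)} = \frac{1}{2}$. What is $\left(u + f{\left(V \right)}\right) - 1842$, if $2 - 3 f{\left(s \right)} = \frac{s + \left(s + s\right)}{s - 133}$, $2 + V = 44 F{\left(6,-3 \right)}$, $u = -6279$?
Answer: $- \frac{560239}{69} \approx -8119.4$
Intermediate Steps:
$F{\left(q,R \right)} = \frac{3}{2}$ ($F{\left(q,R \right)} = 2 - \frac{1}{2} = \frac{3}{2}$)
$V = 64$ ($V = -2 + 44 \cdot \frac{3}{2} = -2 + 66 = 64$)
$f{\left(s \right)} = \frac{2}{3} - \frac{s}{-133 + s}$ ($f{\left(s \right)} = \frac{2}{3} - \frac{\left(s + \left(s + s\right)\right) \frac{1}{s - 133}}{3} = \frac{2}{3} - \frac{\left(s + 2 s\right) \frac{1}{-133 + s}}{3} = \frac{2}{3} - \frac{3 s \frac{1}{-133 + s}}{3} = \frac{2}{3} - \frac{s}{-133 + s}$)
$\left(u + f{\left(V \right)}\right) - 1842 = \left(-6279 + \frac{-266 - 64}{3 \left(-133 + 64\right)}\right) - 1842 = \left(-6279 + \frac{-266 - 64}{3 \left(-69\right)}\right) - 1842 = \left(-6279 + \frac{1}{3} \left(- \frac{1}{69}\right) \left(-330\right)\right) - 1842 = \left(-6279 + \frac{110}{69}\right) - 1842 = - \frac{433141}{69} - 1842 = - \frac{560239}{69}$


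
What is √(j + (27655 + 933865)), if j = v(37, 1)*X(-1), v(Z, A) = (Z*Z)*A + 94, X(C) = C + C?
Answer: √958594 ≈ 979.08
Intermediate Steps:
X(C) = 2*C
v(Z, A) = 94 + A*Z² (v(Z, A) = Z²*A + 94 = A*Z² + 94 = 94 + A*Z²)
j = -2926 (j = (94 + 1*37²)*(2*(-1)) = (94 + 1*1369)*(-2) = (94 + 1369)*(-2) = 1463*(-2) = -2926)
√(j + (27655 + 933865)) = √(-2926 + (27655 + 933865)) = √(-2926 + 961520) = √958594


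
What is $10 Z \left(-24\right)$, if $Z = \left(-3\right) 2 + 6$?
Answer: $0$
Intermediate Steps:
$Z = 0$ ($Z = -6 + 6 = 0$)
$10 Z \left(-24\right) = 10 \cdot 0 \left(-24\right) = 0 \left(-24\right) = 0$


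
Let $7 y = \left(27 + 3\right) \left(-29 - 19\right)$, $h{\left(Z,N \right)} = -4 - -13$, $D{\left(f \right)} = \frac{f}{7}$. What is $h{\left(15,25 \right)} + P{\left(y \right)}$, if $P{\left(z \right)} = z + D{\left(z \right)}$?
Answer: $- \frac{11079}{49} \approx -226.1$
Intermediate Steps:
$D{\left(f \right)} = \frac{f}{7}$ ($D{\left(f \right)} = f \frac{1}{7} = \frac{f}{7}$)
$h{\left(Z,N \right)} = 9$ ($h{\left(Z,N \right)} = -4 + \left(-2 + 15\right) = -4 + 13 = 9$)
$y = - \frac{1440}{7}$ ($y = \frac{\left(27 + 3\right) \left(-29 - 19\right)}{7} = \frac{30 \left(-48\right)}{7} = \frac{1}{7} \left(-1440\right) = - \frac{1440}{7} \approx -205.71$)
$P{\left(z \right)} = \frac{8 z}{7}$ ($P{\left(z \right)} = z + \frac{z}{7} = \frac{8 z}{7}$)
$h{\left(15,25 \right)} + P{\left(y \right)} = 9 + \frac{8}{7} \left(- \frac{1440}{7}\right) = 9 - \frac{11520}{49} = - \frac{11079}{49}$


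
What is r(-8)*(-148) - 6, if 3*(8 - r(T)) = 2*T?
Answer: -5938/3 ≈ -1979.3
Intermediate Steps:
r(T) = 8 - 2*T/3
r(-8)*(-148) - 6 = (8 - 2/3*(-8))*(-148) - 6 = (8 + 16/3)*(-148) - 6 = (40/3)*(-148) - 6 = -5920/3 - 6 = -5938/3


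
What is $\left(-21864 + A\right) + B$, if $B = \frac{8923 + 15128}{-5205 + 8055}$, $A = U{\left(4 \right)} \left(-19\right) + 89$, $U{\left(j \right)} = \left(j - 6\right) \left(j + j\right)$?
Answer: $- \frac{20389433}{950} \approx -21463.0$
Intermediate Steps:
$U{\left(j \right)} = 2 j \left(-6 + j\right)$ ($U{\left(j \right)} = \left(-6 + j\right) 2 j = 2 j \left(-6 + j\right)$)
$A = 393$ ($A = 2 \cdot 4 \left(-6 + 4\right) \left(-19\right) + 89 = 2 \cdot 4 \left(-2\right) \left(-19\right) + 89 = \left(-16\right) \left(-19\right) + 89 = 304 + 89 = 393$)
$B = \frac{8017}{950}$ ($B = \frac{24051}{2850} = 24051 \cdot \frac{1}{2850} = \frac{8017}{950} \approx 8.4389$)
$\left(-21864 + A\right) + B = \left(-21864 + 393\right) + \frac{8017}{950} = -21471 + \frac{8017}{950} = - \frac{20389433}{950}$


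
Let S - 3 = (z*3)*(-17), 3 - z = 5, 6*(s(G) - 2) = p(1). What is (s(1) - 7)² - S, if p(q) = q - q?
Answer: -80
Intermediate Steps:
p(q) = 0
s(G) = 2 (s(G) = 2 + (⅙)*0 = 2 + 0 = 2)
z = -2 (z = 3 - 1*5 = 3 - 5 = -2)
S = 105 (S = 3 - 2*3*(-17) = 3 - 6*(-17) = 3 + 102 = 105)
(s(1) - 7)² - S = (2 - 7)² - 1*105 = (-5)² - 105 = 25 - 105 = -80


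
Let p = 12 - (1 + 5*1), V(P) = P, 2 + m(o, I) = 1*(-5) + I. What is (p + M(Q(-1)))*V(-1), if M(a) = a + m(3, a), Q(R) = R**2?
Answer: -1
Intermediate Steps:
m(o, I) = -7 + I (m(o, I) = -2 + (1*(-5) + I) = -2 + (-5 + I) = -7 + I)
p = 6 (p = 12 - (1 + 5) = 12 - 1*6 = 12 - 6 = 6)
M(a) = -7 + 2*a (M(a) = a + (-7 + a) = -7 + 2*a)
(p + M(Q(-1)))*V(-1) = (6 + (-7 + 2*(-1)**2))*(-1) = (6 + (-7 + 2*1))*(-1) = (6 + (-7 + 2))*(-1) = (6 - 5)*(-1) = 1*(-1) = -1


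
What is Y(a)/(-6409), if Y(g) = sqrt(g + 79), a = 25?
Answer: -2*sqrt(26)/6409 ≈ -0.0015912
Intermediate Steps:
Y(g) = sqrt(79 + g)
Y(a)/(-6409) = sqrt(79 + 25)/(-6409) = sqrt(104)*(-1/6409) = (2*sqrt(26))*(-1/6409) = -2*sqrt(26)/6409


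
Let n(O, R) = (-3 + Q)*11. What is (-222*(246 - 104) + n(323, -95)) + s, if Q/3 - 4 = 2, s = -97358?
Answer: -128717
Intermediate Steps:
Q = 18 (Q = 12 + 3*2 = 12 + 6 = 18)
n(O, R) = 165 (n(O, R) = (-3 + 18)*11 = 15*11 = 165)
(-222*(246 - 104) + n(323, -95)) + s = (-222*(246 - 104) + 165) - 97358 = (-222*142 + 165) - 97358 = (-31524 + 165) - 97358 = -31359 - 97358 = -128717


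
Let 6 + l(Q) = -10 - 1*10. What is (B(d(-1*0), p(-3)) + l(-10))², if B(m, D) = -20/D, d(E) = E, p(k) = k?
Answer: 3364/9 ≈ 373.78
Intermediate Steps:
l(Q) = -26 (l(Q) = -6 + (-10 - 1*10) = -6 + (-10 - 10) = -6 - 20 = -26)
(B(d(-1*0), p(-3)) + l(-10))² = (-20/(-3) - 26)² = (-20*(-⅓) - 26)² = (20/3 - 26)² = (-58/3)² = 3364/9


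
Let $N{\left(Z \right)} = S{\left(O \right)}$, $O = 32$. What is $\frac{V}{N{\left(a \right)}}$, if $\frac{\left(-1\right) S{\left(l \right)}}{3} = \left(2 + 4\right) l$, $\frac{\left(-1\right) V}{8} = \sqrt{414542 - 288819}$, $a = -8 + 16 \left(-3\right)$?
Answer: $\frac{\sqrt{125723}}{72} \approx 4.9246$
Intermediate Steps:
$a = -56$ ($a = -8 - 48 = -56$)
$V = - 8 \sqrt{125723}$ ($V = - 8 \sqrt{414542 - 288819} = - 8 \sqrt{125723} \approx -2836.6$)
$S{\left(l \right)} = - 18 l$ ($S{\left(l \right)} = - 3 \left(2 + 4\right) l = - 3 \cdot 6 l = - 18 l$)
$N{\left(Z \right)} = -576$ ($N{\left(Z \right)} = \left(-18\right) 32 = -576$)
$\frac{V}{N{\left(a \right)}} = \frac{\left(-8\right) \sqrt{125723}}{-576} = - 8 \sqrt{125723} \left(- \frac{1}{576}\right) = \frac{\sqrt{125723}}{72}$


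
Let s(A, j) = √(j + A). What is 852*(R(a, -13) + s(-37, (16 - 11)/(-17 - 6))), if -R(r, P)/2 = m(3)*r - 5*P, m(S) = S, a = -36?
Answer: 73272 + 1704*I*√4922/23 ≈ 73272.0 + 5197.7*I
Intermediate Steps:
R(r, P) = -6*r + 10*P (R(r, P) = -2*(3*r - 5*P) = -2*(-5*P + 3*r) = -6*r + 10*P)
s(A, j) = √(A + j)
852*(R(a, -13) + s(-37, (16 - 11)/(-17 - 6))) = 852*((-6*(-36) + 10*(-13)) + √(-37 + (16 - 11)/(-17 - 6))) = 852*((216 - 130) + √(-37 + 5/(-23))) = 852*(86 + √(-37 + 5*(-1/23))) = 852*(86 + √(-37 - 5/23)) = 852*(86 + √(-856/23)) = 852*(86 + 2*I*√4922/23) = 73272 + 1704*I*√4922/23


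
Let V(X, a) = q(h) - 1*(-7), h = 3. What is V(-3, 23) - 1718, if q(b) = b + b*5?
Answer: -1693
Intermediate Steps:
q(b) = 6*b (q(b) = b + 5*b = 6*b)
V(X, a) = 25 (V(X, a) = 6*3 - 1*(-7) = 18 + 7 = 25)
V(-3, 23) - 1718 = 25 - 1718 = -1693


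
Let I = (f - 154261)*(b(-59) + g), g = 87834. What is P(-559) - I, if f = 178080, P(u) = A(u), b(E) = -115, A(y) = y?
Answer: -2089379420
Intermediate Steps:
P(u) = u
I = 2089378861 (I = (178080 - 154261)*(-115 + 87834) = 23819*87719 = 2089378861)
P(-559) - I = -559 - 1*2089378861 = -559 - 2089378861 = -2089379420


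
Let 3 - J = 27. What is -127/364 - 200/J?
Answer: 8719/1092 ≈ 7.9844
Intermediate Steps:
J = -24 (J = 3 - 1*27 = 3 - 27 = -24)
-127/364 - 200/J = -127/364 - 200/(-24) = -127*1/364 - 200*(-1/24) = -127/364 + 25/3 = 8719/1092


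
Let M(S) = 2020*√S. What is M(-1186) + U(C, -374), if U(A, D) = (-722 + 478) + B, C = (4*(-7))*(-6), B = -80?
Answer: -324 + 2020*I*√1186 ≈ -324.0 + 69566.0*I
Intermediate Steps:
C = 168 (C = -28*(-6) = 168)
U(A, D) = -324 (U(A, D) = (-722 + 478) - 80 = -244 - 80 = -324)
M(-1186) + U(C, -374) = 2020*√(-1186) - 324 = 2020*(I*√1186) - 324 = 2020*I*√1186 - 324 = -324 + 2020*I*√1186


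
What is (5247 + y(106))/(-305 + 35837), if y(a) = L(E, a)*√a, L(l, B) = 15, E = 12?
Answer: 583/3948 + 5*√106/11844 ≈ 0.15202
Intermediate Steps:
y(a) = 15*√a
(5247 + y(106))/(-305 + 35837) = (5247 + 15*√106)/(-305 + 35837) = (5247 + 15*√106)/35532 = (5247 + 15*√106)*(1/35532) = 583/3948 + 5*√106/11844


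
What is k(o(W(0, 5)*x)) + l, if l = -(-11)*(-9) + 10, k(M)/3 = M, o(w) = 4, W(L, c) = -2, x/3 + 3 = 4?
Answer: -77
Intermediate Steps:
x = 3 (x = -9 + 3*4 = -9 + 12 = 3)
k(M) = 3*M
l = -89 (l = -11*9 + 10 = -99 + 10 = -89)
k(o(W(0, 5)*x)) + l = 3*4 - 89 = 12 - 89 = -77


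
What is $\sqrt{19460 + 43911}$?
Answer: $\sqrt{63371} \approx 251.74$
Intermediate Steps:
$\sqrt{19460 + 43911} = \sqrt{63371}$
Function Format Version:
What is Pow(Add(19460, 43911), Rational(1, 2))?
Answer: Pow(63371, Rational(1, 2)) ≈ 251.74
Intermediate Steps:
Pow(Add(19460, 43911), Rational(1, 2)) = Pow(63371, Rational(1, 2))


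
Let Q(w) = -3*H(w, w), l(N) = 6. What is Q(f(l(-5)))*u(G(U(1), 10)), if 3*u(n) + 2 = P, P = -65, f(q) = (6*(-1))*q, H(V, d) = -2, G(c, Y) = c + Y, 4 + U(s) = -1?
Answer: -134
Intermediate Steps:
U(s) = -5 (U(s) = -4 - 1 = -5)
G(c, Y) = Y + c
f(q) = -6*q
u(n) = -67/3 (u(n) = -⅔ + (⅓)*(-65) = -⅔ - 65/3 = -67/3)
Q(w) = 6 (Q(w) = -3*(-2) = 6)
Q(f(l(-5)))*u(G(U(1), 10)) = 6*(-67/3) = -134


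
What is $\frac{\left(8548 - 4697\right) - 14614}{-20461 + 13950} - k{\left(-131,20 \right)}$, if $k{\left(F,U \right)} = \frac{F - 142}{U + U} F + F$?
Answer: $- \frac{198304733}{260440} \approx -761.42$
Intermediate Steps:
$k{\left(F,U \right)} = F + \frac{F \left(-142 + F\right)}{2 U}$ ($k{\left(F,U \right)} = \frac{-142 + F}{2 U} F + F = \frac{F \left(-142 + F\right)}{2 U} + F = F + \frac{F \left(-142 + F\right)}{2 U}$)
$\frac{\left(8548 - 4697\right) - 14614}{-20461 + 13950} - k{\left(-131,20 \right)} = \frac{\left(8548 - 4697\right) - 14614}{-20461 + 13950} - \frac{1}{2} \left(-131\right) \frac{1}{20} \left(-142 - 131 + 2 \cdot 20\right) = \frac{3851 - 14614}{-6511} - \frac{1}{2} \left(-131\right) \frac{1}{20} \left(-142 - 131 + 40\right) = \left(-10763\right) \left(- \frac{1}{6511}\right) - \frac{1}{2} \left(-131\right) \frac{1}{20} \left(-233\right) = \frac{10763}{6511} - \frac{30523}{40} = - \frac{198304733}{260440}$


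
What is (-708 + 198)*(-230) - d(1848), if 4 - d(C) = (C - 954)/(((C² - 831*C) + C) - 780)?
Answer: 36762208693/313414 ≈ 1.1730e+5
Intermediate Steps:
d(C) = 4 - (-954 + C)/(-780 + C² - 830*C) (d(C) = 4 - (C - 954)/(((C² - 831*C) + C) - 780) = 4 - (-954 + C)/((C² - 830*C) - 780) = 4 - (-954 + C)/(-780 + C² - 830*C))
(-708 + 198)*(-230) - d(1848) = (-708 + 198)*(-230) - (2166 - 4*1848² + 3321*1848)/(780 - 1*1848² + 830*1848) = -510*(-230) - (2166 - 4*3415104 + 6137208)/(780 - 1*3415104 + 1533840) = 117300 - (2166 - 13660416 + 6137208)/(780 - 3415104 + 1533840) = 117300 - (-7521042)/(-1880484) = 117300 - (-1)*(-7521042)/1880484 = 117300 - 1*1253507/313414 = 117300 - 1253507/313414 = 36762208693/313414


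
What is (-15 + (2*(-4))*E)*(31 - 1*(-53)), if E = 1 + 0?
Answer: -1932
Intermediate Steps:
E = 1
(-15 + (2*(-4))*E)*(31 - 1*(-53)) = (-15 + (2*(-4))*1)*(31 - 1*(-53)) = (-15 - 8*1)*(31 + 53) = (-15 - 8)*84 = -23*84 = -1932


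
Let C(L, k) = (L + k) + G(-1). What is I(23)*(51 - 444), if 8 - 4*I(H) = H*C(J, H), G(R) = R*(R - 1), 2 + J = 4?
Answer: 240909/4 ≈ 60227.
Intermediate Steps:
J = 2 (J = -2 + 4 = 2)
G(R) = R*(-1 + R)
C(L, k) = 2 + L + k (C(L, k) = (L + k) - (-1 - 1) = (L + k) - 1*(-2) = (L + k) + 2 = 2 + L + k)
I(H) = 2 - H*(4 + H)/4 (I(H) = 2 - H*(2 + 2 + H)/4 = 2 - H*(4 + H)/4)
I(23)*(51 - 444) = (2 - ¼*23*(4 + 23))*(51 - 444) = (2 - ¼*23*27)*(-393) = (2 - 621/4)*(-393) = -613/4*(-393) = 240909/4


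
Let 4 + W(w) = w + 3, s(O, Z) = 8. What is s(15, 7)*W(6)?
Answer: 40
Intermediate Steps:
W(w) = -1 + w (W(w) = -4 + (w + 3) = -4 + (3 + w) = -1 + w)
s(15, 7)*W(6) = 8*(-1 + 6) = 8*5 = 40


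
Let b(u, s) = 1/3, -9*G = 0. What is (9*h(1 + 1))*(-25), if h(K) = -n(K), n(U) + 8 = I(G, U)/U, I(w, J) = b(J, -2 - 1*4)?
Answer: -3525/2 ≈ -1762.5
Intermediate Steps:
G = 0 (G = -⅑*0 = 0)
b(u, s) = ⅓ (b(u, s) = 1*(⅓) = ⅓)
I(w, J) = ⅓
n(U) = -8 + 1/(3*U)
h(K) = 8 - 1/(3*K) (h(K) = -(-8 + 1/(3*K)) = 8 - 1/(3*K))
(9*h(1 + 1))*(-25) = (9*(8 - 1/(3*(1 + 1))))*(-25) = (9*(8 - ⅓/2))*(-25) = (9*(8 - ⅓*½))*(-25) = (9*(8 - ⅙))*(-25) = (9*(47/6))*(-25) = (141/2)*(-25) = -3525/2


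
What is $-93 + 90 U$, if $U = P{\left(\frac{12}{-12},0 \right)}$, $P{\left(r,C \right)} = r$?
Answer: $-183$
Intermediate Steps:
$U = -1$ ($U = \frac{12}{-12} = 12 \left(- \frac{1}{12}\right) = -1$)
$-93 + 90 U = -93 + 90 \left(-1\right) = -93 - 90 = -183$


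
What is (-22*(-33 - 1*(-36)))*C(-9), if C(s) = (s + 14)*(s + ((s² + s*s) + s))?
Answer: -47520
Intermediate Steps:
C(s) = (14 + s)*(2*s + 2*s²) (C(s) = (14 + s)*(s + ((s² + s²) + s)) = (14 + s)*(s + (2*s² + s)) = (14 + s)*(s + (s + 2*s²)) = (14 + s)*(2*s + 2*s²))
(-22*(-33 - 1*(-36)))*C(-9) = (-22*(-33 - 1*(-36)))*(2*(-9)*(14 + (-9)² + 15*(-9))) = (-22*(-33 + 36))*(2*(-9)*(14 + 81 - 135)) = (-22*3)*(2*(-9)*(-40)) = -66*720 = -47520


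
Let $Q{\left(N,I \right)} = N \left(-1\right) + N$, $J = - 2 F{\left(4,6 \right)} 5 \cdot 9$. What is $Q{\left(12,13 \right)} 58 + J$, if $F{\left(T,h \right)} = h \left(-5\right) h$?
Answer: $16200$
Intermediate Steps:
$F{\left(T,h \right)} = - 5 h^{2}$ ($F{\left(T,h \right)} = - 5 h h = - 5 h^{2}$)
$J = 16200$ ($J = - 2 \left(- 5 \cdot 6^{2}\right) 5 \cdot 9 = - 2 \left(\left(-5\right) 36\right) 5 \cdot 9 = \left(-2\right) \left(-180\right) 5 \cdot 9 = 360 \cdot 5 \cdot 9 = 1800 \cdot 9 = 16200$)
$Q{\left(N,I \right)} = 0$ ($Q{\left(N,I \right)} = - N + N = 0$)
$Q{\left(12,13 \right)} 58 + J = 0 \cdot 58 + 16200 = 0 + 16200 = 16200$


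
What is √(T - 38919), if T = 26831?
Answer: 2*I*√3022 ≈ 109.95*I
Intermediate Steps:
√(T - 38919) = √(26831 - 38919) = √(-12088) = 2*I*√3022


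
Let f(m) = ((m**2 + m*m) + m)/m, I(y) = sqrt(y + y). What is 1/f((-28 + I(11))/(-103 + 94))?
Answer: 195/1379 + 6*sqrt(22)/1379 ≈ 0.16181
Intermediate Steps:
I(y) = sqrt(2)*sqrt(y) (I(y) = sqrt(2*y) = sqrt(2)*sqrt(y))
f(m) = (m + 2*m**2)/m (f(m) = ((m**2 + m**2) + m)/m = (2*m**2 + m)/m = (m + 2*m**2)/m)
1/f((-28 + I(11))/(-103 + 94)) = 1/(1 + 2*((-28 + sqrt(2)*sqrt(11))/(-103 + 94))) = 1/(1 + 2*((-28 + sqrt(22))/(-9))) = 1/(1 + 2*((-28 + sqrt(22))*(-1/9))) = 1/(1 + 2*(28/9 - sqrt(22)/9)) = 1/(1 + (56/9 - 2*sqrt(22)/9)) = 1/(65/9 - 2*sqrt(22)/9)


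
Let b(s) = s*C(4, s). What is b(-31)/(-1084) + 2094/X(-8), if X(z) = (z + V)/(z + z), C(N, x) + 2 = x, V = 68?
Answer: -3031643/5420 ≈ -559.34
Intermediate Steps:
C(N, x) = -2 + x
X(z) = (68 + z)/(2*z) (X(z) = (z + 68)/(z + z) = (68 + z)/((2*z)) = (68 + z)*(1/(2*z)) = (68 + z)/(2*z))
b(s) = s*(-2 + s)
b(-31)/(-1084) + 2094/X(-8) = -31*(-2 - 31)/(-1084) + 2094/(((½)*(68 - 8)/(-8))) = -31*(-33)*(-1/1084) + 2094/(((½)*(-⅛)*60)) = 1023*(-1/1084) + 2094/(-15/4) = -1023/1084 + 2094*(-4/15) = -1023/1084 - 2792/5 = -3031643/5420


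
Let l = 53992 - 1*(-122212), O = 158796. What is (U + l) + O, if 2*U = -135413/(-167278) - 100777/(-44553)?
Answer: 4993356502610395/14905473468 ≈ 3.3500e+5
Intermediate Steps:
U = 22890830395/14905473468 (U = (-135413/(-167278) - 100777/(-44553))/2 = (-135413*(-1/167278) - 100777*(-1/44553))/2 = (135413/167278 + 100777/44553)/2 = (1/2)*(22890830395/7452736734) = 22890830395/14905473468 ≈ 1.5357)
l = 176204 (l = 53992 + 122212 = 176204)
(U + l) + O = (22890830395/14905473468 + 176204) + 158796 = 2626426937785867/14905473468 + 158796 = 4993356502610395/14905473468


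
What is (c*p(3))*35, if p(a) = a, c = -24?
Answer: -2520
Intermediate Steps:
(c*p(3))*35 = -24*3*35 = -72*35 = -2520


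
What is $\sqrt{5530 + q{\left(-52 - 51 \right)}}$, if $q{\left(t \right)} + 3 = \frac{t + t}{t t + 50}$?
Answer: $\frac{\sqrt{627943935333}}{10659} \approx 74.344$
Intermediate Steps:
$q{\left(t \right)} = -3 + \frac{2 t}{50 + t^{2}}$ ($q{\left(t \right)} = -3 + \frac{t + t}{t t + 50} = -3 + \frac{2 t}{t^{2} + 50} = -3 + \frac{2 t}{50 + t^{2}}$)
$\sqrt{5530 + q{\left(-52 - 51 \right)}} = \sqrt{5530 + \frac{-150 - 3 \left(-52 - 51\right)^{2} + 2 \left(-52 - 51\right)}{50 + \left(-52 - 51\right)^{2}}} = \sqrt{5530 + \frac{-150 - 3 \left(-103\right)^{2} + 2 \left(-103\right)}{50 + \left(-103\right)^{2}}} = \sqrt{5530 + \frac{-150 - 31827 - 206}{50 + 10609}} = \sqrt{5530 + \frac{-150 - 31827 - 206}{10659}} = \sqrt{5530 + \frac{1}{10659} \left(-32183\right)} = \sqrt{5530 - \frac{32183}{10659}} = \sqrt{\frac{58912087}{10659}} = \frac{\sqrt{627943935333}}{10659}$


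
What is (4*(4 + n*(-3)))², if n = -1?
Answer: 784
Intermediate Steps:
(4*(4 + n*(-3)))² = (4*(4 - 1*(-3)))² = (4*(4 + 3))² = (4*7)² = 28² = 784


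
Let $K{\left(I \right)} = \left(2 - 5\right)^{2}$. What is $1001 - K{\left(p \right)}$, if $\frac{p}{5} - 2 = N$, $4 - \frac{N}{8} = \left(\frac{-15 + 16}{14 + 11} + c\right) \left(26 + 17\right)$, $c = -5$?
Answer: $992$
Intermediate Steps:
$N = \frac{43456}{25}$ ($N = 32 - 8 \left(\frac{-15 + 16}{14 + 11} - 5\right) \left(26 + 17\right) = 32 - 8 \left(1 \cdot \frac{1}{25} - 5\right) 43 = 32 - 8 \left(\frac{1}{25} - 5\right) 43 = 32 - 8 \left(\left(- \frac{124}{25}\right) 43\right) = 32 - - \frac{42656}{25} = 32 + \frac{42656}{25} = \frac{43456}{25} \approx 1738.2$)
$p = \frac{43506}{5}$ ($p = 10 + 5 \cdot \frac{43456}{25} = 10 + \frac{43456}{5} = \frac{43506}{5} \approx 8701.2$)
$K{\left(I \right)} = 9$ ($K{\left(I \right)} = \left(-3\right)^{2} = 9$)
$1001 - K{\left(p \right)} = 1001 - 9 = 992$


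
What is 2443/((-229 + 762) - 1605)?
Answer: -2443/1072 ≈ -2.2789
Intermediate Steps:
2443/((-229 + 762) - 1605) = 2443/(533 - 1605) = 2443/(-1072) = 2443*(-1/1072) = -2443/1072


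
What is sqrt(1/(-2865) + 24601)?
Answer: 2*sqrt(50482635090)/2865 ≈ 156.85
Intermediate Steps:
sqrt(1/(-2865) + 24601) = sqrt(-1/2865 + 24601) = sqrt(70481864/2865) = 2*sqrt(50482635090)/2865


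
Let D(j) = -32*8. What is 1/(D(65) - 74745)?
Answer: -1/75001 ≈ -1.3333e-5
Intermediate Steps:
D(j) = -256
1/(D(65) - 74745) = 1/(-256 - 74745) = 1/(-75001) = -1/75001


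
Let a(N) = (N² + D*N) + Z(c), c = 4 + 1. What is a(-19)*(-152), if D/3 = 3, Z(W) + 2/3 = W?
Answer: -88616/3 ≈ -29539.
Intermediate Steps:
c = 5
Z(W) = -⅔ + W
D = 9 (D = 3*3 = 9)
a(N) = 13/3 + N² + 9*N (a(N) = (N² + 9*N) + (-⅔ + 5) = (N² + 9*N) + 13/3 = 13/3 + N² + 9*N)
a(-19)*(-152) = (13/3 + (-19)² + 9*(-19))*(-152) = (13/3 + 361 - 171)*(-152) = (583/3)*(-152) = -88616/3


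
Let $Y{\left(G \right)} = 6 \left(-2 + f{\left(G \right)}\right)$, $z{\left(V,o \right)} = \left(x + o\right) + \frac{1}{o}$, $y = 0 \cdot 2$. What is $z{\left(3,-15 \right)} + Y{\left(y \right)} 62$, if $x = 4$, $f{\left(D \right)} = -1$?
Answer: $- \frac{16906}{15} \approx -1127.1$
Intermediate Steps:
$y = 0$
$z{\left(V,o \right)} = 4 + o + \frac{1}{o}$ ($z{\left(V,o \right)} = \left(4 + o\right) + \frac{1}{o} = 4 + o + \frac{1}{o}$)
$Y{\left(G \right)} = -18$ ($Y{\left(G \right)} = 6 \left(-2 - 1\right) = 6 \left(-3\right) = -18$)
$z{\left(3,-15 \right)} + Y{\left(y \right)} 62 = \left(4 - 15 + \frac{1}{-15}\right) - 1116 = \left(4 - 15 - \frac{1}{15}\right) - 1116 = - \frac{166}{15} - 1116 = - \frac{16906}{15}$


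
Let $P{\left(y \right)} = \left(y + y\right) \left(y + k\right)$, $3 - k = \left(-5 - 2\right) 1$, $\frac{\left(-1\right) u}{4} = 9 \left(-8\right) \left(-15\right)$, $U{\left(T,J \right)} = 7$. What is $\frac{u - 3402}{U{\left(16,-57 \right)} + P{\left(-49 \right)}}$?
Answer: $- \frac{7722}{3829} \approx -2.0167$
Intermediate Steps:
$u = -4320$ ($u = - 4 \cdot 9 \left(-8\right) \left(-15\right) = - 4 \left(\left(-72\right) \left(-15\right)\right) = \left(-4\right) 1080 = -4320$)
$k = 10$ ($k = 3 - \left(-5 - 2\right) 1 = 3 - \left(-7\right) 1 = 3 - -7 = 3 + 7 = 10$)
$P{\left(y \right)} = 2 y \left(10 + y\right)$ ($P{\left(y \right)} = \left(y + y\right) \left(y + 10\right) = 2 y \left(10 + y\right)$)
$\frac{u - 3402}{U{\left(16,-57 \right)} + P{\left(-49 \right)}} = \frac{-4320 - 3402}{7 + 2 \left(-49\right) \left(10 - 49\right)} = - \frac{7722}{7 + 2 \left(-49\right) \left(-39\right)} = - \frac{7722}{7 + 3822} = - \frac{7722}{3829}$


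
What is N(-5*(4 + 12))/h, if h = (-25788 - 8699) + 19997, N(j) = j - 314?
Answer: 197/7245 ≈ 0.027191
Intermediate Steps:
N(j) = -314 + j
h = -14490 (h = -34487 + 19997 = -14490)
N(-5*(4 + 12))/h = (-314 - 5*(4 + 12))/(-14490) = (-314 - 5*16)*(-1/14490) = (-314 - 80)*(-1/14490) = -394*(-1/14490) = 197/7245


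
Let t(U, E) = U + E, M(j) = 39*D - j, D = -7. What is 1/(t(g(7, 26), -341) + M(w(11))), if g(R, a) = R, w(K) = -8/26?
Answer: -13/7887 ≈ -0.0016483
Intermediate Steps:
w(K) = -4/13 (w(K) = -8*1/26 = -4/13)
M(j) = -273 - j (M(j) = 39*(-7) - j = -273 - j)
t(U, E) = E + U
1/(t(g(7, 26), -341) + M(w(11))) = 1/((-341 + 7) + (-273 - 1*(-4/13))) = 1/(-334 + (-273 + 4/13)) = 1/(-334 - 3545/13) = 1/(-7887/13) = -13/7887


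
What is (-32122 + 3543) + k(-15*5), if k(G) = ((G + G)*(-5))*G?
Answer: -84829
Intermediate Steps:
k(G) = -10*G² (k(G) = ((2*G)*(-5))*G = (-10*G)*G = -10*G²)
(-32122 + 3543) + k(-15*5) = (-32122 + 3543) - 10*(-15*5)² = -28579 - 10*(-75)² = -28579 - 10*5625 = -28579 - 56250 = -84829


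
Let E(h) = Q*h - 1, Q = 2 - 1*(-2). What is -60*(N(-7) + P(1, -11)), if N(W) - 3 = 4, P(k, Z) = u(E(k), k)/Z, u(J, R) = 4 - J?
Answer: -4560/11 ≈ -414.55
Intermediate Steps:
Q = 4 (Q = 2 + 2 = 4)
E(h) = -1 + 4*h (E(h) = 4*h - 1 = -1 + 4*h)
P(k, Z) = (5 - 4*k)/Z (P(k, Z) = (4 - (-1 + 4*k))/Z = (4 + (1 - 4*k))/Z = (5 - 4*k)/Z)
N(W) = 7 (N(W) = 3 + 4 = 7)
-60*(N(-7) + P(1, -11)) = -60*(7 + (5 - 4*1)/(-11)) = -60*(7 - (5 - 4)/11) = -60*(7 - 1/11*1) = -60*(7 - 1/11) = -60*76/11 = -4560/11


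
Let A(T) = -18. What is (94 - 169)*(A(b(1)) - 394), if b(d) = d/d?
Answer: 30900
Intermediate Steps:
b(d) = 1
(94 - 169)*(A(b(1)) - 394) = (94 - 169)*(-18 - 394) = -75*(-412) = 30900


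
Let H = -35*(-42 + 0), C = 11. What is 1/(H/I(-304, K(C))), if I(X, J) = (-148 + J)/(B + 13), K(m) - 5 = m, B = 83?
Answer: -11/11760 ≈ -0.00093537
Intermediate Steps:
K(m) = 5 + m
I(X, J) = -37/24 + J/96 (I(X, J) = (-148 + J)/(83 + 13) = (-148 + J)/96 = (-148 + J)*(1/96) = -37/24 + J/96)
H = 1470 (H = -35*(-42) = 1470)
1/(H/I(-304, K(C))) = 1/(1470/(-37/24 + (5 + 11)/96)) = 1/(1470/(-37/24 + (1/96)*16)) = 1/(1470/(-37/24 + ⅙)) = 1/(1470/(-11/8)) = 1/(1470*(-8/11)) = 1/(-11760/11) = -11/11760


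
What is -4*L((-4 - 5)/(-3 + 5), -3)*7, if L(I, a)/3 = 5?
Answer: -420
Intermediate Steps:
L(I, a) = 15 (L(I, a) = 3*5 = 15)
-4*L((-4 - 5)/(-3 + 5), -3)*7 = -4*15*7 = -60*7 = -420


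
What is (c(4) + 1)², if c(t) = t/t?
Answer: 4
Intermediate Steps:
c(t) = 1
(c(4) + 1)² = (1 + 1)² = 2² = 4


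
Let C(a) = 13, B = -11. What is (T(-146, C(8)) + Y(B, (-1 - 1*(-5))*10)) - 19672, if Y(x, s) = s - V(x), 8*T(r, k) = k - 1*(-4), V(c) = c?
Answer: -156951/8 ≈ -19619.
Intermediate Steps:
T(r, k) = 1/2 + k/8 (T(r, k) = (k - 1*(-4))/8 = (k + 4)/8 = (4 + k)/8 = 1/2 + k/8)
Y(x, s) = s - x
(T(-146, C(8)) + Y(B, (-1 - 1*(-5))*10)) - 19672 = ((1/2 + (1/8)*13) + ((-1 - 1*(-5))*10 - 1*(-11))) - 19672 = ((1/2 + 13/8) + ((-1 + 5)*10 + 11)) - 19672 = (17/8 + (4*10 + 11)) - 19672 = (17/8 + (40 + 11)) - 19672 = (17/8 + 51) - 19672 = 425/8 - 19672 = -156951/8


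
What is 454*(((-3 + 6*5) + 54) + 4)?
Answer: 38590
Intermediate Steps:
454*(((-3 + 6*5) + 54) + 4) = 454*(((-3 + 30) + 54) + 4) = 454*((27 + 54) + 4) = 454*(81 + 4) = 454*85 = 38590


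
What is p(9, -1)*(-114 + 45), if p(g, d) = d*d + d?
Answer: 0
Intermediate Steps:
p(g, d) = d + d**2 (p(g, d) = d**2 + d = d + d**2)
p(9, -1)*(-114 + 45) = (-(1 - 1))*(-114 + 45) = -1*0*(-69) = 0*(-69) = 0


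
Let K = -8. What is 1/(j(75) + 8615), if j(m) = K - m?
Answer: 1/8532 ≈ 0.00011721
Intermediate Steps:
j(m) = -8 - m
1/(j(75) + 8615) = 1/((-8 - 1*75) + 8615) = 1/((-8 - 75) + 8615) = 1/(-83 + 8615) = 1/8532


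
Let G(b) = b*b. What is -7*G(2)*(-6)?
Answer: 168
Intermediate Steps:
G(b) = b²
-7*G(2)*(-6) = -7*2²*(-6) = -7*4*(-6) = -28*(-6) = 168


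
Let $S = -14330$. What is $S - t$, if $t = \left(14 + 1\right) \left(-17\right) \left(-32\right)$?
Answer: $-22490$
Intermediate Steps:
$t = 8160$ ($t = 15 \left(-17\right) \left(-32\right) = \left(-255\right) \left(-32\right) = 8160$)
$S - t = -14330 - 8160 = -22490$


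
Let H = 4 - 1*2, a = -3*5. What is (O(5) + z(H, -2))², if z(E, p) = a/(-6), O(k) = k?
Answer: 225/4 ≈ 56.250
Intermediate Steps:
a = -15
H = 2 (H = 4 - 2 = 2)
z(E, p) = 5/2 (z(E, p) = -15/(-6) = -15*(-⅙) = 5/2)
(O(5) + z(H, -2))² = (5 + 5/2)² = (15/2)² = 225/4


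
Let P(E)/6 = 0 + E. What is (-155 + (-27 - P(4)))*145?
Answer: -29870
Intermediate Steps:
P(E) = 6*E (P(E) = 6*(0 + E) = 6*E)
(-155 + (-27 - P(4)))*145 = (-155 + (-27 - 6*4))*145 = (-155 + (-27 - 1*24))*145 = (-155 + (-27 - 24))*145 = (-155 - 51)*145 = -206*145 = -29870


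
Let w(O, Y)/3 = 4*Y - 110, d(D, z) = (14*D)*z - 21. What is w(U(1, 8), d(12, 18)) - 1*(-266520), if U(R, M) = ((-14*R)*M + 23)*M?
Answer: 302226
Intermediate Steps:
d(D, z) = -21 + 14*D*z (d(D, z) = 14*D*z - 21 = -21 + 14*D*z)
U(R, M) = M*(23 - 14*M*R) (U(R, M) = (-14*M*R + 23)*M = (23 - 14*M*R)*M = M*(23 - 14*M*R))
w(O, Y) = -330 + 12*Y (w(O, Y) = 3*(4*Y - 110) = 3*(-110 + 4*Y) = -330 + 12*Y)
w(U(1, 8), d(12, 18)) - 1*(-266520) = (-330 + 12*(-21 + 14*12*18)) - 1*(-266520) = (-330 + 12*(-21 + 3024)) + 266520 = (-330 + 12*3003) + 266520 = (-330 + 36036) + 266520 = 35706 + 266520 = 302226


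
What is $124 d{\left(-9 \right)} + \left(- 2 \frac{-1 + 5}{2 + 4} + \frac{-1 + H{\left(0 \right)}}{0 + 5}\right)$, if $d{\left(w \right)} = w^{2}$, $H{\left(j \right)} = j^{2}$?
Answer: $\frac{150637}{15} \approx 10042.0$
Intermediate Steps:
$124 d{\left(-9 \right)} + \left(- 2 \frac{-1 + 5}{2 + 4} + \frac{-1 + H{\left(0 \right)}}{0 + 5}\right) = 124 \left(-9\right)^{2} - \left(- \frac{-1 + 0^{2}}{0 + 5} + \frac{2 \left(-1 + 5\right)}{2 + 4}\right) = 124 \cdot 81 - \left(- \frac{-1 + 0}{5} + 2 \cdot 4 \cdot \frac{1}{6}\right) = 10044 - \left(\frac{1}{5} + 2 \cdot 4 \cdot \frac{1}{6}\right) = 10044 - \frac{23}{15} = \frac{150637}{15}$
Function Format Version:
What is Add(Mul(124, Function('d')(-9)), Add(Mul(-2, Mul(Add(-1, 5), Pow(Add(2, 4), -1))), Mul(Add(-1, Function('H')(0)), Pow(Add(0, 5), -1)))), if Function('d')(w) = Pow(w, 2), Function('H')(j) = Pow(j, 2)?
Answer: Rational(150637, 15) ≈ 10042.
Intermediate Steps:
Add(Mul(124, Function('d')(-9)), Add(Mul(-2, Mul(Add(-1, 5), Pow(Add(2, 4), -1))), Mul(Add(-1, Function('H')(0)), Pow(Add(0, 5), -1)))) = Add(Mul(124, Pow(-9, 2)), Add(Mul(-2, Mul(Add(-1, 5), Pow(Add(2, 4), -1))), Mul(Add(-1, Pow(0, 2)), Pow(Add(0, 5), -1)))) = Add(Mul(124, 81), Add(Mul(-2, Mul(4, Pow(6, -1))), Mul(Add(-1, 0), Pow(5, -1)))) = Add(10044, Add(Mul(-2, Mul(4, Rational(1, 6))), Mul(-1, Rational(1, 5)))) = Add(10044, Add(Mul(-2, Rational(2, 3)), Rational(-1, 5))) = Add(10044, Add(Rational(-4, 3), Rational(-1, 5))) = Add(10044, Rational(-23, 15)) = Rational(150637, 15)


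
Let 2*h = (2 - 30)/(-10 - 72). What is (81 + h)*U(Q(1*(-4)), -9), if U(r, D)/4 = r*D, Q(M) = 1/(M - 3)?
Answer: 119808/287 ≈ 417.45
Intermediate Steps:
Q(M) = 1/(-3 + M)
h = 7/41 (h = ((2 - 30)/(-10 - 72))/2 = (-28/(-82))/2 = (-28*(-1/82))/2 = (½)*(14/41) = 7/41 ≈ 0.17073)
U(r, D) = 4*D*r (U(r, D) = 4*(r*D) = 4*(D*r) = 4*D*r)
(81 + h)*U(Q(1*(-4)), -9) = (81 + 7/41)*(4*(-9)/(-3 + 1*(-4))) = 3328*(4*(-9)/(-3 - 4))/41 = 3328*(4*(-9)/(-7))/41 = 3328*(4*(-9)*(-⅐))/41 = (3328/41)*(36/7) = 119808/287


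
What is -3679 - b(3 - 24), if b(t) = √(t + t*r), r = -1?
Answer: -3679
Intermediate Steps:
b(t) = 0 (b(t) = √(t + t*(-1)) = √(t - t) = √0 = 0)
-3679 - b(3 - 24) = -3679 - 1*0 = -3679 + 0 = -3679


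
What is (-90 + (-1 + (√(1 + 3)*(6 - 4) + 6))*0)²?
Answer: 8100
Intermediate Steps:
(-90 + (-1 + (√(1 + 3)*(6 - 4) + 6))*0)² = (-90 + (-1 + (√4*2 + 6))*0)² = (-90 + (-1 + (2*2 + 6))*0)² = (-90 + (-1 + (4 + 6))*0)² = (-90 + (-1 + 10)*0)² = (-90 + 9*0)² = (-90 + 0)² = (-90)² = 8100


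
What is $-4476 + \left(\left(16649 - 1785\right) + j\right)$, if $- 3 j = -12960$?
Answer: $14708$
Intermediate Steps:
$j = 4320$ ($j = \left(- \frac{1}{3}\right) \left(-12960\right) = 4320$)
$-4476 + \left(\left(16649 - 1785\right) + j\right) = -4476 + \left(\left(16649 - 1785\right) + 4320\right) = -4476 + \left(14864 + 4320\right) = -4476 + 19184 = 14708$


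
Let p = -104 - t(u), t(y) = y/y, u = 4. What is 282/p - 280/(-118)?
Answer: -646/2065 ≈ -0.31283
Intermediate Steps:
t(y) = 1
p = -105 (p = -104 - 1*1 = -104 - 1 = -105)
282/p - 280/(-118) = 282/(-105) - 280/(-118) = 282*(-1/105) - 280*(-1/118) = -94/35 + 140/59 = -646/2065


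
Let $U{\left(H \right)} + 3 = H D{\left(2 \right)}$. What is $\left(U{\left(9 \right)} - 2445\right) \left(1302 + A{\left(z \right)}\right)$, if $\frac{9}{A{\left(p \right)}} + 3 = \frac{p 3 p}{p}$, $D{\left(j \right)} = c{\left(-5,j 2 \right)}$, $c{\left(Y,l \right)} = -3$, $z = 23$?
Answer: $- \frac{6445575}{2} \approx -3.2228 \cdot 10^{6}$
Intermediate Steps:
$D{\left(j \right)} = -3$
$U{\left(H \right)} = -3 - 3 H$ ($U{\left(H \right)} = -3 + H \left(-3\right) = -3 - 3 H$)
$A{\left(p \right)} = \frac{9}{-3 + 3 p}$ ($A{\left(p \right)} = \frac{9}{-3 + \frac{p 3 p}{p}} = \frac{9}{-3 + \frac{3 p p}{p}} = \frac{9}{-3 + \frac{3 p^{2}}{p}} = \frac{9}{-3 + 3 p}$)
$\left(U{\left(9 \right)} - 2445\right) \left(1302 + A{\left(z \right)}\right) = \left(\left(-3 - 27\right) - 2445\right) \left(1302 + \frac{3}{-1 + 23}\right) = \left(\left(-3 - 27\right) - 2445\right) \left(1302 + \frac{3}{22}\right) = \left(-30 - 2445\right) \left(1302 + 3 \cdot \frac{1}{22}\right) = - 2475 \left(1302 + \frac{3}{22}\right) = \left(-2475\right) \frac{28647}{22} = - \frac{6445575}{2}$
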